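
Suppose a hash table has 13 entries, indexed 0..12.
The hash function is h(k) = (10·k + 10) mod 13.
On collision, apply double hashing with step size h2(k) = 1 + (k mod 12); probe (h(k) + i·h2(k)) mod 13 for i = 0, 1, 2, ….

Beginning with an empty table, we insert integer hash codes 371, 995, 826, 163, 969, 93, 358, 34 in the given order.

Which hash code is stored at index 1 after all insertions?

995

371 hashes to 2; slot 2 is free -> place at 2.
995 hashes to 2, h2=12; 2 taken -> place at 1.
826 hashes to 2, h2=11; 2 taken -> place at 0.
163 hashes to 2, h2=8; 2 taken -> place at 10.
969 hashes to 2, h2=10; 2 taken -> place at 12.
93 hashes to 4; slot 4 is free -> place at 4.
358 hashes to 2, h2=11; 2,0 taken -> place at 11.
34 hashes to 12, h2=11; 12,10 taken -> place at 8.
Table: [826, 995, 371, ., 93, ., ., ., 34, ., 163, 358, 969]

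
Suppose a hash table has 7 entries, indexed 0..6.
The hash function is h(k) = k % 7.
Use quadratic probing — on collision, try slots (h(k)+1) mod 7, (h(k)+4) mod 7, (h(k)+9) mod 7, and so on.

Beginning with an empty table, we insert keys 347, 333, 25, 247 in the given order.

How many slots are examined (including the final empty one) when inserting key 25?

3

347: h=4 -> slot 4
333: h=4, probe 4,5 -> slot 5
25: h=4, probe 4,5,1 -> slot 1
247: h=2 -> slot 2
Table: [—, 25, 247, —, 347, 333, —]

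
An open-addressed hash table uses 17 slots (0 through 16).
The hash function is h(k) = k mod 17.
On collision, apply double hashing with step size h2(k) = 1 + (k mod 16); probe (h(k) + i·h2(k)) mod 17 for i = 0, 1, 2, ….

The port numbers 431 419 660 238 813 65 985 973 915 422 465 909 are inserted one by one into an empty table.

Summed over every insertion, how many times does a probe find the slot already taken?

13

Insert 431: h=6, slot 6 empty → index 6.
Insert 419: h=11, slot 11 empty → index 11.
Insert 660: h=14, slot 14 empty → index 14.
Insert 238: h=0, slot 0 empty → index 0.
Insert 813: h=14, h2=14, slots 14,11 occupied → index 8.
Insert 65: h=14, h2=2, slot 14 occupied → index 16.
Insert 985: h=16, h2=10, slot 16 occupied → index 9.
Insert 973: h=4, slot 4 empty → index 4.
Insert 915: h=14, h2=4, slot 14 occupied → index 1.
Insert 422: h=14, h2=7, slots 14,4,11,1,8 occupied → index 15.
Insert 465: h=6, h2=2, slots 6,8 occupied → index 10.
Insert 909: h=8, h2=14, slot 8 occupied → index 5.
Table: [238, 915, —, —, 973, 909, 431, —, 813, 985, 465, 419, —, —, 660, 422, 65]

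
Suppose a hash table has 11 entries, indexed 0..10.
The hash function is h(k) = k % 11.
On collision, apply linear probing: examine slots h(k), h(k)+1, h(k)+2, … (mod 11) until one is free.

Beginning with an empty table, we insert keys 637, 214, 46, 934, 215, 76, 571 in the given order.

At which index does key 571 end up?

637 hashes to 10; slot 10 is free => place at 10.
214 hashes to 5; slot 5 is free => place at 5.
46 hashes to 2; slot 2 is free => place at 2.
934 hashes to 10; 10 taken => place at 0.
215 hashes to 6; slot 6 is free => place at 6.
76 hashes to 10; 10,0 taken => place at 1.
571 hashes to 10; 10,0,1,2 taken => place at 3.
Table: [934, 76, 46, 571, ., 214, 215, ., ., ., 637]

3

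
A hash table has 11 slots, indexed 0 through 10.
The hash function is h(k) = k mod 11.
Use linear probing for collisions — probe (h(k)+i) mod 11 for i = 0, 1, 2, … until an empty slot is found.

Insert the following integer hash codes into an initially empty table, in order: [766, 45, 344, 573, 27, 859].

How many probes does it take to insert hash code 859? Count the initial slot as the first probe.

766: h=7 => slot 7
45: h=1 => slot 1
344: h=3 => slot 3
573: h=1, probe 1,2 => slot 2
27: h=5 => slot 5
859: h=1, probe 1,2,3,4 => slot 4
Table: [., 45, 573, 344, 859, 27, ., 766, ., ., .]

4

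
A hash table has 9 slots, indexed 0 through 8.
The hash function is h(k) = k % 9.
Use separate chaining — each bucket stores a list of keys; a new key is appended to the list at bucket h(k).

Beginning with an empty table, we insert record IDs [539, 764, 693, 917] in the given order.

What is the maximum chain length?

Insert 539: h=8, bucket 8 empty -> new chain.
Insert 764: h=8, bucket 8 nonempty -> append to chain.
Insert 693: h=0, bucket 0 empty -> new chain.
Insert 917: h=8, bucket 8 nonempty -> append to chain.
Final buckets:
0: 693
1: ∅
2: ∅
3: ∅
4: ∅
5: ∅
6: ∅
7: ∅
8: 539 -> 764 -> 917

3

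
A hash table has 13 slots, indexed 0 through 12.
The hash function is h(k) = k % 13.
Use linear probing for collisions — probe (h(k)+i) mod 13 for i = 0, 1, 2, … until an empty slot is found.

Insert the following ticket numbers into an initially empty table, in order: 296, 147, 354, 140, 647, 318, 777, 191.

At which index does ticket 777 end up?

0

Insert 296: h=10, slot 10 empty => index 10.
Insert 147: h=4, slot 4 empty => index 4.
Insert 354: h=3, slot 3 empty => index 3.
Insert 140: h=10, slot 10 occupied => index 11.
Insert 647: h=10, slots 10,11 occupied => index 12.
Insert 318: h=6, slot 6 empty => index 6.
Insert 777: h=10, slots 10,11,12 occupied => index 0.
Insert 191: h=9, slot 9 empty => index 9.
Table: [777, ., ., 354, 147, ., 318, ., ., 191, 296, 140, 647]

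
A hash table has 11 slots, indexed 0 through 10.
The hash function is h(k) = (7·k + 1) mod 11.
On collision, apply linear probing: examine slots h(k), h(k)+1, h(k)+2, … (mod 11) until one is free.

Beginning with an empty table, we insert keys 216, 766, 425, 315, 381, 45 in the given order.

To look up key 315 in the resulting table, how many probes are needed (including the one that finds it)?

4

216: h=6 => slot 6
766: h=6, probe 6,7 => slot 7
425: h=6, probe 6,7,8 => slot 8
315: h=6, probe 6,7,8,9 => slot 9
381: h=6, probe 6,7,8,9,10 => slot 10
45: h=8, probe 8,9,10,0 => slot 0
Table: [45, _, _, _, _, _, 216, 766, 425, 315, 381]
Lookup 315: h=6, probe 6,7,8,9 → found at 9.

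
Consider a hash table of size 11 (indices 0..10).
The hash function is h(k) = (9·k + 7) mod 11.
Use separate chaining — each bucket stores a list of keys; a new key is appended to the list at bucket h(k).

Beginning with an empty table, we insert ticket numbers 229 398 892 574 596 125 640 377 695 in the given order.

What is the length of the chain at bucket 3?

5

Insert 229: h=0, bucket 0 empty -> new chain.
Insert 398: h=3, bucket 3 empty -> new chain.
Insert 892: h=5, bucket 5 empty -> new chain.
Insert 574: h=3, bucket 3 nonempty -> append to chain.
Insert 596: h=3, bucket 3 nonempty -> append to chain.
Insert 125: h=10, bucket 10 empty -> new chain.
Insert 640: h=3, bucket 3 nonempty -> append to chain.
Insert 377: h=1, bucket 1 empty -> new chain.
Insert 695: h=3, bucket 3 nonempty -> append to chain.
Final buckets:
0: 229
1: 377
2: _
3: 398 -> 574 -> 596 -> 640 -> 695
4: _
5: 892
6: _
7: _
8: _
9: _
10: 125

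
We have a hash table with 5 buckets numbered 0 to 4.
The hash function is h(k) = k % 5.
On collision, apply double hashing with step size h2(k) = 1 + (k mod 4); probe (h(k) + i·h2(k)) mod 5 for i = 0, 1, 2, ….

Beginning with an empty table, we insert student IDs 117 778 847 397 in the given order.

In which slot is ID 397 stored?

117: h=2 → slot 2
778: h=3 → slot 3
847: h=2, h2=4, probe 2,1 → slot 1
397: h=2, h2=2, probe 2,4 → slot 4
Table: [—, 847, 117, 778, 397]

4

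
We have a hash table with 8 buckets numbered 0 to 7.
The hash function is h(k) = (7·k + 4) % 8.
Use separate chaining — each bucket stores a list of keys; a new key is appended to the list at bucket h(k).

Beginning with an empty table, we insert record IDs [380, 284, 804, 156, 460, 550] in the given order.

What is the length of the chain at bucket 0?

Insert 380: h=0, bucket 0 empty → new chain.
Insert 284: h=0, bucket 0 nonempty → append to chain.
Insert 804: h=0, bucket 0 nonempty → append to chain.
Insert 156: h=0, bucket 0 nonempty → append to chain.
Insert 460: h=0, bucket 0 nonempty → append to chain.
Insert 550: h=6, bucket 6 empty → new chain.
Final buckets:
0: 380 -> 284 -> 804 -> 156 -> 460
1: —
2: —
3: —
4: —
5: —
6: 550
7: —

5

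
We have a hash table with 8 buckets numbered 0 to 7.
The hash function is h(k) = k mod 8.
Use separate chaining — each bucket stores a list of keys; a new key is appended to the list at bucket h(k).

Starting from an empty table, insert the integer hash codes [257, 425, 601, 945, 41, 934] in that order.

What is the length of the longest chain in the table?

257 -> bucket 1
425 -> bucket 1 (collision)
601 -> bucket 1 (collision)
945 -> bucket 1 (collision)
41 -> bucket 1 (collision)
934 -> bucket 6
Final buckets:
0: ∅
1: 257 -> 425 -> 601 -> 945 -> 41
2: ∅
3: ∅
4: ∅
5: ∅
6: 934
7: ∅

5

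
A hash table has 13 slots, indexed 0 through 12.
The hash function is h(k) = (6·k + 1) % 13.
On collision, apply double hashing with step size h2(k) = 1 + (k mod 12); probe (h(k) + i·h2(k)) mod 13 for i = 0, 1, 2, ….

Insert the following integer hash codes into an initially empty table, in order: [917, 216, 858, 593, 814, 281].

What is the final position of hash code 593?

917 hashes to 4; slot 4 is free → place at 4.
216 hashes to 10; slot 10 is free → place at 10.
858 hashes to 1; slot 1 is free → place at 1.
593 hashes to 10, h2=6; 10 taken → place at 3.
814 hashes to 10, h2=11; 10 taken → place at 8.
281 hashes to 10, h2=6; 10,3 taken → place at 9.
Table: [_, 858, _, 593, 917, _, _, _, 814, 281, 216, _, _]

3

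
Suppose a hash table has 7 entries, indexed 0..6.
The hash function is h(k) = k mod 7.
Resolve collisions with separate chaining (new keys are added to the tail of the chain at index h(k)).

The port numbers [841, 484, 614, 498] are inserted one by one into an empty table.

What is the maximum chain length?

841 → bucket 1
484 → bucket 1 (collision)
614 → bucket 5
498 → bucket 1 (collision)
Final buckets:
0: .
1: 841 -> 484 -> 498
2: .
3: .
4: .
5: 614
6: .

3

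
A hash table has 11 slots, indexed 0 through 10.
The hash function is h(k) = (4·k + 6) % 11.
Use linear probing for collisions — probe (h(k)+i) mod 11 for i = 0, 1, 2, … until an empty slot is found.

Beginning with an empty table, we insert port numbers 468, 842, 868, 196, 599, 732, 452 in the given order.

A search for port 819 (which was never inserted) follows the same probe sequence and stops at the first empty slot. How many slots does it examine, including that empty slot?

2

Insert 468: h=8, slot 8 empty → index 8.
Insert 842: h=8, slot 8 occupied → index 9.
Insert 868: h=2, slot 2 empty → index 2.
Insert 196: h=9, slot 9 occupied → index 10.
Insert 599: h=4, slot 4 empty → index 4.
Insert 732: h=8, slots 8,9,10 occupied → index 0.
Insert 452: h=10, slots 10,0 occupied → index 1.
Table: [732, 452, 868, —, 599, —, —, —, 468, 842, 196]
Lookup 819: h=4, probe 4,5 → slot 5 empty, not found.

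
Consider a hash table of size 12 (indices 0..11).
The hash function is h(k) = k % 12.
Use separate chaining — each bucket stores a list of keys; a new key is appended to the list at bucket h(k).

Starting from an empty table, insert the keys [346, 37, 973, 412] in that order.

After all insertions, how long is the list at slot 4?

1

346 -> bucket 10
37 -> bucket 1
973 -> bucket 1 (collision)
412 -> bucket 4
Final buckets:
0: .
1: 37 -> 973
2: .
3: .
4: 412
5: .
6: .
7: .
8: .
9: .
10: 346
11: .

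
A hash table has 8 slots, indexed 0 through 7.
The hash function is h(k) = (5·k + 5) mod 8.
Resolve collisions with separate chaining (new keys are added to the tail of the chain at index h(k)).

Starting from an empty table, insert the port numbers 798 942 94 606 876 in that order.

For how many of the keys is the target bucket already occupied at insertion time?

3

Insert 798: h=3, bucket 3 empty → new chain.
Insert 942: h=3, bucket 3 nonempty → append to chain.
Insert 94: h=3, bucket 3 nonempty → append to chain.
Insert 606: h=3, bucket 3 nonempty → append to chain.
Insert 876: h=1, bucket 1 empty → new chain.
Final buckets:
0: .
1: 876
2: .
3: 798 -> 942 -> 94 -> 606
4: .
5: .
6: .
7: .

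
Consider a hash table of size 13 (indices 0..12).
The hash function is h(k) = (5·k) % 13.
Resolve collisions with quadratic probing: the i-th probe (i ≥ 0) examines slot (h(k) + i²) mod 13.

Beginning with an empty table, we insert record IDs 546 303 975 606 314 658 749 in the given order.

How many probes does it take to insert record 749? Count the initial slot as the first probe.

5

546: h=0 → slot 0
303: h=7 → slot 7
975: h=0, probe 0,1 → slot 1
606: h=1, probe 1,2 → slot 2
314: h=10 → slot 10
658: h=1, probe 1,2,5 → slot 5
749: h=1, probe 1,2,5,10,4 → slot 4
Table: [546, 975, 606, ∅, 749, 658, ∅, 303, ∅, ∅, 314, ∅, ∅]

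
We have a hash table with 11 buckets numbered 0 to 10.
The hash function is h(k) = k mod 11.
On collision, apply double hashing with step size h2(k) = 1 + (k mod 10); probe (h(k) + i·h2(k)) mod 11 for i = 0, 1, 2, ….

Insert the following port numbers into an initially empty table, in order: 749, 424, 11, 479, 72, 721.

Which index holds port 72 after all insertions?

749 hashes to 1; slot 1 is free → place at 1.
424 hashes to 6; slot 6 is free → place at 6.
11 hashes to 0; slot 0 is free → place at 0.
479 hashes to 6, h2=10; 6 taken → place at 5.
72 hashes to 6, h2=3; 6 taken → place at 9.
721 hashes to 6, h2=2; 6 taken → place at 8.
Table: [11, 749, ., ., ., 479, 424, ., 721, 72, .]

9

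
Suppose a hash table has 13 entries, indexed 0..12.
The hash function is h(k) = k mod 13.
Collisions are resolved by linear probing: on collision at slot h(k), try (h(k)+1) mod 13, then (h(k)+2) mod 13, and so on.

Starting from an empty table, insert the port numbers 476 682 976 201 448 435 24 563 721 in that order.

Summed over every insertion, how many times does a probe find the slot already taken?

14

476 hashes to 8; slot 8 is free => place at 8.
682 hashes to 6; slot 6 is free => place at 6.
976 hashes to 1; slot 1 is free => place at 1.
201 hashes to 6; 6 taken => place at 7.
448 hashes to 6; 6,7,8 taken => place at 9.
435 hashes to 6; 6,7,8,9 taken => place at 10.
24 hashes to 11; slot 11 is free => place at 11.
563 hashes to 4; slot 4 is free => place at 4.
721 hashes to 6; 6,7,8,9,10,11 taken => place at 12.
Table: [—, 976, —, —, 563, —, 682, 201, 476, 448, 435, 24, 721]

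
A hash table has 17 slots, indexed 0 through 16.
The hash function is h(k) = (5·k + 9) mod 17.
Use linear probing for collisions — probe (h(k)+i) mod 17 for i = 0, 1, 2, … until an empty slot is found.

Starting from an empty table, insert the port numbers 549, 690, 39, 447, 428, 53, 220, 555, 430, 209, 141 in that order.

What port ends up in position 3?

53

Insert 549: h=0, slot 0 empty -> index 0.
Insert 690: h=8, slot 8 empty -> index 8.
Insert 39: h=0, slot 0 occupied -> index 1.
Insert 447: h=0, slots 0,1 occupied -> index 2.
Insert 428: h=7, slot 7 empty -> index 7.
Insert 53: h=2, slot 2 occupied -> index 3.
Insert 220: h=4, slot 4 empty -> index 4.
Insert 555: h=13, slot 13 empty -> index 13.
Insert 430: h=0, slots 0,1,2,3,4 occupied -> index 5.
Insert 209: h=0, slots 0,1,2,3,4,5 occupied -> index 6.
Insert 141: h=0, slots 0,1,2,3,4,5,6,7,8 occupied -> index 9.
Table: [549, 39, 447, 53, 220, 430, 209, 428, 690, 141, ∅, ∅, ∅, 555, ∅, ∅, ∅]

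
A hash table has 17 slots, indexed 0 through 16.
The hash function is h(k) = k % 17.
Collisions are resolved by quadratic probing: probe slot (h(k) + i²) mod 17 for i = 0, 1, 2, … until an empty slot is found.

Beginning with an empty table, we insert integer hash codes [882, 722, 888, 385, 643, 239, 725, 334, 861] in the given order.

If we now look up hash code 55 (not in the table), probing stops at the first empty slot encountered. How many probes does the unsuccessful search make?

882 hashes to 15; slot 15 is free => place at 15.
722 hashes to 8; slot 8 is free => place at 8.
888 hashes to 4; slot 4 is free => place at 4.
385 hashes to 11; slot 11 is free => place at 11.
643 hashes to 14; slot 14 is free => place at 14.
239 hashes to 1; slot 1 is free => place at 1.
725 hashes to 11; 11 taken => place at 12.
334 hashes to 11; 11,12,15 taken => place at 3.
861 hashes to 11; 11,12,15,3 taken => place at 10.
Table: [∅, 239, ∅, 334, 888, ∅, ∅, ∅, 722, ∅, 861, 385, 725, ∅, 643, 882, ∅]
Lookup 55: h=4, probe 4,5 → slot 5 empty, not found.

2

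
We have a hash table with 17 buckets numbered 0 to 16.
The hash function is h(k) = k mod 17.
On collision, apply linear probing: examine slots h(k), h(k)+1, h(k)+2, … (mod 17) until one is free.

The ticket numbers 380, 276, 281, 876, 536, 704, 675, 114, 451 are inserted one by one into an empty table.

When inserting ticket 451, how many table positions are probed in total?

6

380: h=6 -> slot 6
276: h=4 -> slot 4
281: h=9 -> slot 9
876: h=9, probe 9,10 -> slot 10
536: h=9, probe 9,10,11 -> slot 11
704: h=7 -> slot 7
675: h=12 -> slot 12
114: h=12, probe 12,13 -> slot 13
451: h=9, probe 9,10,11,12,13,14 -> slot 14
Table: [—, —, —, —, 276, —, 380, 704, —, 281, 876, 536, 675, 114, 451, —, —]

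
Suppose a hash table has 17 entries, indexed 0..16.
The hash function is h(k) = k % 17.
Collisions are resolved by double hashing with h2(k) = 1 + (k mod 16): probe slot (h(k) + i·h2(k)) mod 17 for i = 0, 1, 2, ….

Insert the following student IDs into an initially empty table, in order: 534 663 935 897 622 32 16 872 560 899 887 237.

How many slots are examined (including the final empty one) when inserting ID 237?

Insert 534: h=7, slot 7 empty → index 7.
Insert 663: h=0, slot 0 empty → index 0.
Insert 935: h=0, h2=8, slot 0 occupied → index 8.
Insert 897: h=13, slot 13 empty → index 13.
Insert 622: h=10, slot 10 empty → index 10.
Insert 32: h=15, slot 15 empty → index 15.
Insert 16: h=16, slot 16 empty → index 16.
Insert 872: h=5, slot 5 empty → index 5.
Insert 560: h=16, h2=1, slots 16,0 occupied → index 1.
Insert 899: h=15, h2=4, slot 15 occupied → index 2.
Insert 887: h=3, slot 3 empty → index 3.
Insert 237: h=16, h2=14, slots 16,13,10,7 occupied → index 4.
Table: [663, 560, 899, 887, 237, 872, ., 534, 935, ., 622, ., ., 897, ., 32, 16]

5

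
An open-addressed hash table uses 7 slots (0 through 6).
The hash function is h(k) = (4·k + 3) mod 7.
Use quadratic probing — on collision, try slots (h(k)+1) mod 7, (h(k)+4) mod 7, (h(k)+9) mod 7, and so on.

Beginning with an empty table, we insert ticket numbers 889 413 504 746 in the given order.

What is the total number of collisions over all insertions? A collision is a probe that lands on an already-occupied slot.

889 hashes to 3; slot 3 is free → place at 3.
413 hashes to 3; 3 taken → place at 4.
504 hashes to 3; 3,4 taken → place at 0.
746 hashes to 5; slot 5 is free → place at 5.
Table: [504, ∅, ∅, 889, 413, 746, ∅]

3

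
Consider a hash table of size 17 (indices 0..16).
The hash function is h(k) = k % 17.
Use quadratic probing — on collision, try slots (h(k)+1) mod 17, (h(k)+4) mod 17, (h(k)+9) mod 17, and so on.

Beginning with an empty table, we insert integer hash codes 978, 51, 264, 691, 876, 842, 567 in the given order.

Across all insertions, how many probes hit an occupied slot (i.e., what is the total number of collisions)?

6

Insert 978: h=9, slot 9 empty => index 9.
Insert 51: h=0, slot 0 empty => index 0.
Insert 264: h=9, slot 9 occupied => index 10.
Insert 691: h=11, slot 11 empty => index 11.
Insert 876: h=9, slots 9,10 occupied => index 13.
Insert 842: h=9, slots 9,10,13 occupied => index 1.
Insert 567: h=6, slot 6 empty => index 6.
Table: [51, 842, -, -, -, -, 567, -, -, 978, 264, 691, -, 876, -, -, -]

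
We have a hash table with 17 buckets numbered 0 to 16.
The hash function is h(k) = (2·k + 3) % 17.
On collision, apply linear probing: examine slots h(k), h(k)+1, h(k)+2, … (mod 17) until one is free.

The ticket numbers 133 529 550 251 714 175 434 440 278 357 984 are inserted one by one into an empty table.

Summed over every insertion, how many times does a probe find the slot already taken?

133: h=14 => slot 14
529: h=7 => slot 7
550: h=15 => slot 15
251: h=12 => slot 12
714: h=3 => slot 3
175: h=13 => slot 13
434: h=4 => slot 4
440: h=16 => slot 16
278: h=15, probe 15,16,0 => slot 0
357: h=3, probe 3,4,5 => slot 5
984: h=16, probe 16,0,1 => slot 1
Table: [278, 984, ∅, 714, 434, 357, ∅, 529, ∅, ∅, ∅, ∅, 251, 175, 133, 550, 440]

6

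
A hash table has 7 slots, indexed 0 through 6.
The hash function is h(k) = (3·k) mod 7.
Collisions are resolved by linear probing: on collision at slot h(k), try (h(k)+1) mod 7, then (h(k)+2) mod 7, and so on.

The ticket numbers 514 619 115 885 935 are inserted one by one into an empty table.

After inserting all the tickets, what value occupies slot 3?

514: h=2 → slot 2
619: h=2, probe 2,3 → slot 3
115: h=2, probe 2,3,4 → slot 4
885: h=2, probe 2,3,4,5 → slot 5
935: h=5, probe 5,6 → slot 6
Table: [—, —, 514, 619, 115, 885, 935]

619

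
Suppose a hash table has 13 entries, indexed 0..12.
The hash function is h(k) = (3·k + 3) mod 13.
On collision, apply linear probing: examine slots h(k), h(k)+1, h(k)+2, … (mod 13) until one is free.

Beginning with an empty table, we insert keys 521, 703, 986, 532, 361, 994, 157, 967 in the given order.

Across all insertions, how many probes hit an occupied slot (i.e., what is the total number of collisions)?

8

Insert 521: h=6, slot 6 empty -> index 6.
Insert 703: h=6, slot 6 occupied -> index 7.
Insert 986: h=10, slot 10 empty -> index 10.
Insert 532: h=0, slot 0 empty -> index 0.
Insert 361: h=7, slot 7 occupied -> index 8.
Insert 994: h=8, slot 8 occupied -> index 9.
Insert 157: h=6, slots 6,7,8,9,10 occupied -> index 11.
Insert 967: h=5, slot 5 empty -> index 5.
Table: [532, _, _, _, _, 967, 521, 703, 361, 994, 986, 157, _]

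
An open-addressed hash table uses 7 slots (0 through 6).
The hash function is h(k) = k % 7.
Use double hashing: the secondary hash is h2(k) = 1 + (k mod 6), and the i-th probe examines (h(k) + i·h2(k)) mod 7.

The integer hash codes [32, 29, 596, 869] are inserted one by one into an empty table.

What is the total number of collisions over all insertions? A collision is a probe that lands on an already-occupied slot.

32 hashes to 4; slot 4 is free -> place at 4.
29 hashes to 1; slot 1 is free -> place at 1.
596 hashes to 1, h2=3; 1,4 taken -> place at 0.
869 hashes to 1, h2=6; 1,0 taken -> place at 6.
Table: [596, 29, _, _, 32, _, 869]

4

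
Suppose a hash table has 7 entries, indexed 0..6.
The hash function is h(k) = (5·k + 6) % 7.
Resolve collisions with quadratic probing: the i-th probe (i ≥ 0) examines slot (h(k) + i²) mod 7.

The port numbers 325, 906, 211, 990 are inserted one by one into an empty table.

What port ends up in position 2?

325 hashes to 0; slot 0 is free => place at 0.
906 hashes to 0; 0 taken => place at 1.
211 hashes to 4; slot 4 is free => place at 4.
990 hashes to 0; 0,1,4 taken => place at 2.
Table: [325, 906, 990, —, 211, —, —]

990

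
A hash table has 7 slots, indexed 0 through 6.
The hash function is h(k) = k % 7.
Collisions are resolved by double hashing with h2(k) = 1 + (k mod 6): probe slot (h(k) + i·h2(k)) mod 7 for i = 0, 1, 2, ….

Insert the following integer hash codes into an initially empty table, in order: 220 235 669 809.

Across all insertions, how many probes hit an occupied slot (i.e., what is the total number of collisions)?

Insert 220: h=3, slot 3 empty => index 3.
Insert 235: h=4, slot 4 empty => index 4.
Insert 669: h=4, h2=4, slot 4 occupied => index 1.
Insert 809: h=4, h2=6, slots 4,3 occupied => index 2.
Table: [., 669, 809, 220, 235, ., .]

3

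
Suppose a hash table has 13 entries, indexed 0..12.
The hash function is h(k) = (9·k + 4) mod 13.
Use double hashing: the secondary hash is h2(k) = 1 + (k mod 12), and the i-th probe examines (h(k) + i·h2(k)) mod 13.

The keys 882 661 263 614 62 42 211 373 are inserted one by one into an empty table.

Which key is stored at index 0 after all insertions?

882 hashes to 12; slot 12 is free → place at 12.
661 hashes to 12, h2=2; 12 taken → place at 1.
263 hashes to 5; slot 5 is free → place at 5.
614 hashes to 5, h2=3; 5 taken → place at 8.
62 hashes to 3; slot 3 is free → place at 3.
42 hashes to 5, h2=7; 5,12 taken → place at 6.
211 hashes to 5, h2=8; 5 taken → place at 0.
373 hashes to 7; slot 7 is free → place at 7.
Table: [211, 661, ., 62, ., 263, 42, 373, 614, ., ., ., 882]

211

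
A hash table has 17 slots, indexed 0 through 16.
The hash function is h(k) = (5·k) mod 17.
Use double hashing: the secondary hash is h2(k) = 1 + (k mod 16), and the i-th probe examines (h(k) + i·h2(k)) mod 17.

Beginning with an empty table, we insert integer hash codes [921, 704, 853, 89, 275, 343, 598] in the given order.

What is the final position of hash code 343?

6

Insert 921: h=15, slot 15 empty -> index 15.
Insert 704: h=1, slot 1 empty -> index 1.
Insert 853: h=15, h2=6, slot 15 occupied -> index 4.
Insert 89: h=3, slot 3 empty -> index 3.
Insert 275: h=15, h2=4, slot 15 occupied -> index 2.
Insert 343: h=15, h2=8, slot 15 occupied -> index 6.
Insert 598: h=15, h2=7, slot 15 occupied -> index 5.
Table: [_, 704, 275, 89, 853, 598, 343, _, _, _, _, _, _, _, _, 921, _]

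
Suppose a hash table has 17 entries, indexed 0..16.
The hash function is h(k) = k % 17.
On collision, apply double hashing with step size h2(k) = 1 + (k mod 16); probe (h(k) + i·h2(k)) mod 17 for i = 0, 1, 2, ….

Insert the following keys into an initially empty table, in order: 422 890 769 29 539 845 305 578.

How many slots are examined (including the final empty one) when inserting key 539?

422 hashes to 14; slot 14 is free → place at 14.
890 hashes to 6; slot 6 is free → place at 6.
769 hashes to 4; slot 4 is free → place at 4.
29 hashes to 12; slot 12 is free → place at 12.
539 hashes to 12, h2=12; 12 taken → place at 7.
845 hashes to 12, h2=14; 12 taken → place at 9.
305 hashes to 16; slot 16 is free → place at 16.
578 hashes to 0; slot 0 is free → place at 0.
Table: [578, —, —, —, 769, —, 890, 539, —, 845, —, —, 29, —, 422, —, 305]

2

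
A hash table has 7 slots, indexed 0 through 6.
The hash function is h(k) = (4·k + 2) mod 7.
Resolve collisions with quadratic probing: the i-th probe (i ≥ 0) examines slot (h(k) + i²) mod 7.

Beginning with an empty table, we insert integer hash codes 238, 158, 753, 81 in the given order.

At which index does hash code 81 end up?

238 hashes to 2; slot 2 is free → place at 2.
158 hashes to 4; slot 4 is free → place at 4.
753 hashes to 4; 4 taken → place at 5.
81 hashes to 4; 4,5 taken → place at 1.
Table: [_, 81, 238, _, 158, 753, _]

1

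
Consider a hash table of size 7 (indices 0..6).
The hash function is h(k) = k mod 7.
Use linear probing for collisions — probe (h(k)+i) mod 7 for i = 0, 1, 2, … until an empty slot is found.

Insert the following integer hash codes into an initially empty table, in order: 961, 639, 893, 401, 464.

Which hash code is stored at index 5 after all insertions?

961 hashes to 2; slot 2 is free => place at 2.
639 hashes to 2; 2 taken => place at 3.
893 hashes to 4; slot 4 is free => place at 4.
401 hashes to 2; 2,3,4 taken => place at 5.
464 hashes to 2; 2,3,4,5 taken => place at 6.
Table: [-, -, 961, 639, 893, 401, 464]

401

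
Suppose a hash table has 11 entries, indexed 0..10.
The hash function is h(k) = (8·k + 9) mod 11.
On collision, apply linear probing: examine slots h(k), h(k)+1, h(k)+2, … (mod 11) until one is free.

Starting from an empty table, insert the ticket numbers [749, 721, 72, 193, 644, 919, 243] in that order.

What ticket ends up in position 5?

644

Insert 749: h=6, slot 6 empty => index 6.
Insert 721: h=2, slot 2 empty => index 2.
Insert 72: h=2, slot 2 occupied => index 3.
Insert 193: h=2, slots 2,3 occupied => index 4.
Insert 644: h=2, slots 2,3,4 occupied => index 5.
Insert 919: h=2, slots 2,3,4,5,6 occupied => index 7.
Insert 243: h=6, slots 6,7 occupied => index 8.
Table: [∅, ∅, 721, 72, 193, 644, 749, 919, 243, ∅, ∅]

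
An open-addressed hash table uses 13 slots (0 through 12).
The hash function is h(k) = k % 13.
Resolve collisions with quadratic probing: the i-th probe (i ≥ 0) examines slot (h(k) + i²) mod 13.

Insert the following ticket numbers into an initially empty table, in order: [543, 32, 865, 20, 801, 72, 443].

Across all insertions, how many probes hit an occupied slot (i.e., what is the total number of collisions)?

543: h=10 → slot 10
32: h=6 → slot 6
865: h=7 → slot 7
20: h=7, probe 7,8 → slot 8
801: h=8, probe 8,9 → slot 9
72: h=7, probe 7,8,11 → slot 11
443: h=1 → slot 1
Table: [—, 443, —, —, —, —, 32, 865, 20, 801, 543, 72, —]

4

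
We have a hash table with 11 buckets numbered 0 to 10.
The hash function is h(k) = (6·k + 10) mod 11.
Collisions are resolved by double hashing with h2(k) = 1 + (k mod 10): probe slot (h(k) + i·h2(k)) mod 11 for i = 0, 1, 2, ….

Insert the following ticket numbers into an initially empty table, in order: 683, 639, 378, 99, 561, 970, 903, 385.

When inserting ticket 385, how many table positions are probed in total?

4

Insert 683: h=5, slot 5 empty → index 5.
Insert 639: h=5, h2=10, slot 5 occupied → index 4.
Insert 378: h=1, slot 1 empty → index 1.
Insert 99: h=10, slot 10 empty → index 10.
Insert 561: h=10, h2=2, slots 10,1 occupied → index 3.
Insert 970: h=0, slot 0 empty → index 0.
Insert 903: h=5, h2=4, slot 5 occupied → index 9.
Insert 385: h=10, h2=6, slots 10,5,0 occupied → index 6.
Table: [970, 378, ∅, 561, 639, 683, 385, ∅, ∅, 903, 99]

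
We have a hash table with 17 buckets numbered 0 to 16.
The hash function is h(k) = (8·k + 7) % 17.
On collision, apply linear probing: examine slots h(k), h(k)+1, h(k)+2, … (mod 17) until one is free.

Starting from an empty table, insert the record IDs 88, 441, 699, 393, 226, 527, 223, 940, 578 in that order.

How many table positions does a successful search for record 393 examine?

2

Insert 88: h=14, slot 14 empty → index 14.
Insert 441: h=16, slot 16 empty → index 16.
Insert 699: h=6, slot 6 empty → index 6.
Insert 393: h=6, slot 6 occupied → index 7.
Insert 226: h=13, slot 13 empty → index 13.
Insert 527: h=7, slot 7 occupied → index 8.
Insert 223: h=6, slots 6,7,8 occupied → index 9.
Insert 940: h=13, slots 13,14 occupied → index 15.
Insert 578: h=7, slots 7,8,9 occupied → index 10.
Table: [_, _, _, _, _, _, 699, 393, 527, 223, 578, _, _, 226, 88, 940, 441]
Lookup 393: h=6, probe 6,7 → found at 7.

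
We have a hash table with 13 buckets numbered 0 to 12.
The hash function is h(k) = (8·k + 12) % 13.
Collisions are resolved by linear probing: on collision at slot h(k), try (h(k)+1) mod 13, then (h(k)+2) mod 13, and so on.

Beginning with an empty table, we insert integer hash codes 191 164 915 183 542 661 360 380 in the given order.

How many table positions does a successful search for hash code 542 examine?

3

Insert 191: h=6, slot 6 empty → index 6.
Insert 164: h=11, slot 11 empty → index 11.
Insert 915: h=0, slot 0 empty → index 0.
Insert 183: h=7, slot 7 empty → index 7.
Insert 542: h=6, slots 6,7 occupied → index 8.
Insert 661: h=9, slot 9 empty → index 9.
Insert 360: h=6, slots 6,7,8,9 occupied → index 10.
Insert 380: h=10, slots 10,11 occupied → index 12.
Table: [915, ., ., ., ., ., 191, 183, 542, 661, 360, 164, 380]
Lookup 542: h=6, probe 6,7,8 → found at 8.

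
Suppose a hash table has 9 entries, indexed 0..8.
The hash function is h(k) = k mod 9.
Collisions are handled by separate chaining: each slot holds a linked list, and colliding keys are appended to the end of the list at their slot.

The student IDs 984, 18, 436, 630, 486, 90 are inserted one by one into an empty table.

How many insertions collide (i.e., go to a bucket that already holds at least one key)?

984 -> bucket 3
18 -> bucket 0
436 -> bucket 4
630 -> bucket 0 (collision)
486 -> bucket 0 (collision)
90 -> bucket 0 (collision)
Final buckets:
0: 18 -> 630 -> 486 -> 90
1: —
2: —
3: 984
4: 436
5: —
6: —
7: —
8: —

3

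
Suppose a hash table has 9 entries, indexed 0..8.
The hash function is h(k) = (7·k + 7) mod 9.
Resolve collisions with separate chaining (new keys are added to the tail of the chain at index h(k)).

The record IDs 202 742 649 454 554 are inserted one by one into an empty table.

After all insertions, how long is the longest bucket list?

Insert 202: h=8, bucket 8 empty → new chain.
Insert 742: h=8, bucket 8 nonempty → append to chain.
Insert 649: h=5, bucket 5 empty → new chain.
Insert 454: h=8, bucket 8 nonempty → append to chain.
Insert 554: h=6, bucket 6 empty → new chain.
Final buckets:
0: .
1: .
2: .
3: .
4: .
5: 649
6: 554
7: .
8: 202 -> 742 -> 454

3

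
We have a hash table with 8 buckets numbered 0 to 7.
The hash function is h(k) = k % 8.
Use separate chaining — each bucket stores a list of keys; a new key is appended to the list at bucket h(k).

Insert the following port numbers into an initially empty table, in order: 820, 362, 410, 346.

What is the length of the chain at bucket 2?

3

820 → bucket 4
362 → bucket 2
410 → bucket 2 (collision)
346 → bucket 2 (collision)
Final buckets:
0: .
1: .
2: 362 -> 410 -> 346
3: .
4: 820
5: .
6: .
7: .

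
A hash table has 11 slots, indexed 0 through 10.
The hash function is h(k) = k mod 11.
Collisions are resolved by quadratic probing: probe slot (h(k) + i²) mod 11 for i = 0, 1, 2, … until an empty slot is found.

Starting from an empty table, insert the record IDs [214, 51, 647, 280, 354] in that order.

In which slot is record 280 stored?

Insert 214: h=5, slot 5 empty -> index 5.
Insert 51: h=7, slot 7 empty -> index 7.
Insert 647: h=9, slot 9 empty -> index 9.
Insert 280: h=5, slot 5 occupied -> index 6.
Insert 354: h=2, slot 2 empty -> index 2.
Table: [-, -, 354, -, -, 214, 280, 51, -, 647, -]

6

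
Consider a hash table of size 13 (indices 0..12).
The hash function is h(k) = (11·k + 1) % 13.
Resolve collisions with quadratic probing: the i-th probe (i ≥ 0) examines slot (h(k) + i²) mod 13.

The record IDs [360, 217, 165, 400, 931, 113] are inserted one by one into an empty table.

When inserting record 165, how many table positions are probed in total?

360 hashes to 9; slot 9 is free => place at 9.
217 hashes to 9; 9 taken => place at 10.
165 hashes to 9; 9,10 taken => place at 0.
400 hashes to 7; slot 7 is free => place at 7.
931 hashes to 11; slot 11 is free => place at 11.
113 hashes to 9; 9,10,0 taken => place at 5.
Table: [165, ., ., ., ., 113, ., 400, ., 360, 217, 931, .]

3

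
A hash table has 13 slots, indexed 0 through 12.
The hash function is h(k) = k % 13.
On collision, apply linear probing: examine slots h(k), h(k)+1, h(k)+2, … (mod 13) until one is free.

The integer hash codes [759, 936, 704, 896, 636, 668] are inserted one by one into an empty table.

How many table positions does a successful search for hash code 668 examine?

2

759: h=5 => slot 5
936: h=0 => slot 0
704: h=2 => slot 2
896: h=12 => slot 12
636: h=12, probe 12,0,1 => slot 1
668: h=5, probe 5,6 => slot 6
Table: [936, 636, 704, -, -, 759, 668, -, -, -, -, -, 896]
Lookup 668: h=5, probe 5,6 → found at 6.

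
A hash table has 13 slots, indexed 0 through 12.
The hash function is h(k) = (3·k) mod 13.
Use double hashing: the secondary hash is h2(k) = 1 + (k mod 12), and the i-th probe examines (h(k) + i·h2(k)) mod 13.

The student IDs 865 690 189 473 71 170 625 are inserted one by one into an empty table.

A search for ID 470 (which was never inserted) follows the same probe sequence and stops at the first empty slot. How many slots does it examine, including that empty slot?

Insert 865: h=8, slot 8 empty => index 8.
Insert 690: h=3, slot 3 empty => index 3.
Insert 189: h=8, h2=10, slot 8 occupied => index 5.
Insert 473: h=2, slot 2 empty => index 2.
Insert 71: h=5, h2=12, slot 5 occupied => index 4.
Insert 170: h=3, h2=3, slot 3 occupied => index 6.
Insert 625: h=3, h2=2, slots 3,5 occupied => index 7.
Table: [_, _, 473, 690, 71, 189, 170, 625, 865, _, _, _, _]
Lookup 470: h=6, h2=3, probe 6,9 → slot 9 empty, not found.

2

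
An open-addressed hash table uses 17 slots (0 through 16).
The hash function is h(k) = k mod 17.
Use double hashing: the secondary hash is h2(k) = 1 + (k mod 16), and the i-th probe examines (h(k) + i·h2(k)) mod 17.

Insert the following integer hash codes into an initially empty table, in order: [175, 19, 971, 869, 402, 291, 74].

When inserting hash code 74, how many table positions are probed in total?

175: h=5 → slot 5
19: h=2 → slot 2
971: h=2, h2=12, probe 2,14 → slot 14
869: h=2, h2=6, probe 2,8 → slot 8
402: h=11 → slot 11
291: h=2, h2=4, probe 2,6 → slot 6
74: h=6, h2=11, probe 6,0 → slot 0
Table: [74, _, 19, _, _, 175, 291, _, 869, _, _, 402, _, _, 971, _, _]

2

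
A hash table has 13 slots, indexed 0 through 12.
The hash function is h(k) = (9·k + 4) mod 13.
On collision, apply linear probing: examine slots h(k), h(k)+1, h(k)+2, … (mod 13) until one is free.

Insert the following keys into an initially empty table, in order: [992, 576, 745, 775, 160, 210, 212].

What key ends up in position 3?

992 hashes to 1; slot 1 is free -> place at 1.
576 hashes to 1; 1 taken -> place at 2.
745 hashes to 1; 1,2 taken -> place at 3.
775 hashes to 11; slot 11 is free -> place at 11.
160 hashes to 1; 1,2,3 taken -> place at 4.
210 hashes to 9; slot 9 is free -> place at 9.
212 hashes to 1; 1,2,3,4 taken -> place at 5.
Table: [∅, 992, 576, 745, 160, 212, ∅, ∅, ∅, 210, ∅, 775, ∅]

745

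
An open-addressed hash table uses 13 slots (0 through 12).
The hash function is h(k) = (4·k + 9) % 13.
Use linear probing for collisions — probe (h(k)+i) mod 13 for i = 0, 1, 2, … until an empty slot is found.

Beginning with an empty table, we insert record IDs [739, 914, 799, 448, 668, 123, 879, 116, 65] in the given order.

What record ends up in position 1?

739

739: h=1 → slot 1
914: h=12 → slot 12
799: h=7 → slot 7
448: h=7, probe 7,8 → slot 8
668: h=3 → slot 3
123: h=7, probe 7,8,9 → slot 9
879: h=2 → slot 2
116: h=5 → slot 5
65: h=9, probe 9,10 → slot 10
Table: [_, 739, 879, 668, _, 116, _, 799, 448, 123, 65, _, 914]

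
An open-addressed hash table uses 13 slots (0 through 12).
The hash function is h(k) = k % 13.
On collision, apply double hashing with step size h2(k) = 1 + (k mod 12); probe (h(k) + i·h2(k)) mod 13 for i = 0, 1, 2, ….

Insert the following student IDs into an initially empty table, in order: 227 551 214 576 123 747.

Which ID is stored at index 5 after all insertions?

551

227: h=6 -> slot 6
551: h=5 -> slot 5
214: h=6, h2=11, probe 6,4 -> slot 4
576: h=4, h2=1, probe 4,5,6,7 -> slot 7
123: h=6, h2=4, probe 6,10 -> slot 10
747: h=6, h2=4, probe 6,10,1 -> slot 1
Table: [—, 747, —, —, 214, 551, 227, 576, —, —, 123, —, —]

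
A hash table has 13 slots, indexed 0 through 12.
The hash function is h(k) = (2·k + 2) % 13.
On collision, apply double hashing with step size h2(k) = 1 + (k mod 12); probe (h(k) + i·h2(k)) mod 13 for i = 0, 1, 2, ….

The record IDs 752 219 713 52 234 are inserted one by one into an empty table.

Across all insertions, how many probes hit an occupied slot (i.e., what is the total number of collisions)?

4

Insert 752: h=11, slot 11 empty => index 11.
Insert 219: h=11, h2=4, slot 11 occupied => index 2.
Insert 713: h=11, h2=6, slot 11 occupied => index 4.
Insert 52: h=2, h2=5, slot 2 occupied => index 7.
Insert 234: h=2, h2=7, slot 2 occupied => index 9.
Table: [-, -, 219, -, 713, -, -, 52, -, 234, -, 752, -]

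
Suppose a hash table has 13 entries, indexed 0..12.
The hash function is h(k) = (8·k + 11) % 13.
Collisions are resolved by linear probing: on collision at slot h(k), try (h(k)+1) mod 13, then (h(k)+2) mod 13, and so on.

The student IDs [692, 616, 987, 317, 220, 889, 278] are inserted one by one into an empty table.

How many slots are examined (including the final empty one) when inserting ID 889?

692: h=9 -> slot 9
616: h=12 -> slot 12
987: h=3 -> slot 3
317: h=12, probe 12,0 -> slot 0
220: h=3, probe 3,4 -> slot 4
889: h=12, probe 12,0,1 -> slot 1
278: h=12, probe 12,0,1,2 -> slot 2
Table: [317, 889, 278, 987, 220, _, _, _, _, 692, _, _, 616]

3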